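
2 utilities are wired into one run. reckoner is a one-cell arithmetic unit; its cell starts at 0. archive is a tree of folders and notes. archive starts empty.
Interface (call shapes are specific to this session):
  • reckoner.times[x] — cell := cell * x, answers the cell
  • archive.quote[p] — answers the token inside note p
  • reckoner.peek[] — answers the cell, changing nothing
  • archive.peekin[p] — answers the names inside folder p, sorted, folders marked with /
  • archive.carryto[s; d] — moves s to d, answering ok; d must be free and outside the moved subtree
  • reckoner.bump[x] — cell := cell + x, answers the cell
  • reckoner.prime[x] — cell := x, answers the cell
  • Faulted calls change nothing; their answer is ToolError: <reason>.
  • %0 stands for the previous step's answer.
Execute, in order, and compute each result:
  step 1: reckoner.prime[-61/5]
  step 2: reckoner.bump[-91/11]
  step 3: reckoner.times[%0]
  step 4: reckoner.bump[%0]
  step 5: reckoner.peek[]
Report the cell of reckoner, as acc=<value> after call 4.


Answer: acc=2535752/3025

Derivation:
>> reckoner.prime(x='-61/5')
<< -61/5
>> reckoner.bump(x='-91/11')
<< -1126/55
>> reckoner.times(x='%0')
<< 1267876/3025
>> reckoner.bump(x='%0')
<< 2535752/3025
>> reckoner.peek()
<< 2535752/3025


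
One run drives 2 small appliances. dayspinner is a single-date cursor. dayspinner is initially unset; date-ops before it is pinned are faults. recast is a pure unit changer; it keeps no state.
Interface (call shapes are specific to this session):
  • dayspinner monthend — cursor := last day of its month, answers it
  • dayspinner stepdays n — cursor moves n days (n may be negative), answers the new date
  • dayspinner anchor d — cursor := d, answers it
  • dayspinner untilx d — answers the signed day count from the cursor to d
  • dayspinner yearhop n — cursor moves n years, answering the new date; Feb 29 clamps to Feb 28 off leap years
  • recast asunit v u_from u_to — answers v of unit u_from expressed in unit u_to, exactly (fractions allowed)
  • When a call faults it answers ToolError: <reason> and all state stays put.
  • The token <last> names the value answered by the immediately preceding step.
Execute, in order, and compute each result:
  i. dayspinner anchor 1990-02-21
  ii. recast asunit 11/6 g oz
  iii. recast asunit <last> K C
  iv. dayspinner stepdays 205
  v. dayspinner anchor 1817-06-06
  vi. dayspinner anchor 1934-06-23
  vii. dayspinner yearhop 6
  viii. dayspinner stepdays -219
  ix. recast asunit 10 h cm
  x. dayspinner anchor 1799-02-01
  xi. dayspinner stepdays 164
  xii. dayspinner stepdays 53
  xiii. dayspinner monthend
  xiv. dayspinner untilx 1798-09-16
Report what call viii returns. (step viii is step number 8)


·→ dayspinner anchor(d='1990-02-21')
·← 1990-02-21
·→ recast asunit(v='11/6', u_from='g', u_to='oz')
·← 800000/12370701
·→ recast asunit(v='<last>', u_from='K', u_to='C')
·← -67565139563/247414020
·→ dayspinner stepdays(n='205')
·← 1990-09-14
·→ dayspinner anchor(d='1817-06-06')
·← 1817-06-06
·→ dayspinner anchor(d='1934-06-23')
·← 1934-06-23
·→ dayspinner yearhop(n='6')
·← 1940-06-23
·→ dayspinner stepdays(n='-219')
·← 1939-11-17
·→ recast asunit(v='10', u_from='h', u_to='cm')
·← ToolError: incompatible units
·→ dayspinner anchor(d='1799-02-01')
·← 1799-02-01
·→ dayspinner stepdays(n='164')
·← 1799-07-15
·→ dayspinner stepdays(n='53')
·← 1799-09-06
·→ dayspinner monthend()
·← 1799-09-30
·→ dayspinner untilx(d='1798-09-16')
·← -379

Answer: 1939-11-17


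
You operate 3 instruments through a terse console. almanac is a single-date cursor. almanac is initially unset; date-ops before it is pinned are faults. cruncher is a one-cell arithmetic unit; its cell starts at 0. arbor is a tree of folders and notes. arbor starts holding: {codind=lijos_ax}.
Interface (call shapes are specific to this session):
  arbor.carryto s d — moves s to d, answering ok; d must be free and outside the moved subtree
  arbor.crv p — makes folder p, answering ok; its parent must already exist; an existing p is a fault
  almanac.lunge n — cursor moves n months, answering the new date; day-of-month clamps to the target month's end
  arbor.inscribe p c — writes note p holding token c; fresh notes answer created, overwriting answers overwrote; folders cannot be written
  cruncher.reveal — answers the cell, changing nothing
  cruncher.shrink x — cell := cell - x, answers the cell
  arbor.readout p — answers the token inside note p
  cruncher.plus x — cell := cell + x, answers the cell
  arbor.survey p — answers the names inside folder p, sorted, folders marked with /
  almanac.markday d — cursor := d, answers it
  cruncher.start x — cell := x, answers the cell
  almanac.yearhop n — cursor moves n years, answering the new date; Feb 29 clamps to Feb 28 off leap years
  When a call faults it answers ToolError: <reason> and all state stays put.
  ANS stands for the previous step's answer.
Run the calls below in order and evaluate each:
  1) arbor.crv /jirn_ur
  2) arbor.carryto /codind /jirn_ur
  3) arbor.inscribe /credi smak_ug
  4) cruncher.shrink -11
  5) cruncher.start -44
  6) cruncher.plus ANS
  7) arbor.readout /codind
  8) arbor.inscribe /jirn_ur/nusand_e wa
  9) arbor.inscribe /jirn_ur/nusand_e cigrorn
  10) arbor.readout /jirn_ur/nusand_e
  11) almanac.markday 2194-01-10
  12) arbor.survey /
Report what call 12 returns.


Answer: [codind, credi, jirn_ur/]

Derivation:
Step: arbor.crv[p=/jirn_ur]
Result: ok
Step: arbor.carryto[s=/codind; d=/jirn_ur]
Result: ToolError: exists
Step: arbor.inscribe[p=/credi; c=smak_ug]
Result: created
Step: cruncher.shrink[x=-11]
Result: 11
Step: cruncher.start[x=-44]
Result: -44
Step: cruncher.plus[x=ANS]
Result: -88
Step: arbor.readout[p=/codind]
Result: lijos_ax
Step: arbor.inscribe[p=/jirn_ur/nusand_e; c=wa]
Result: created
Step: arbor.inscribe[p=/jirn_ur/nusand_e; c=cigrorn]
Result: overwrote
Step: arbor.readout[p=/jirn_ur/nusand_e]
Result: cigrorn
Step: almanac.markday[d=2194-01-10]
Result: 2194-01-10
Step: arbor.survey[p=/]
Result: [codind, credi, jirn_ur/]


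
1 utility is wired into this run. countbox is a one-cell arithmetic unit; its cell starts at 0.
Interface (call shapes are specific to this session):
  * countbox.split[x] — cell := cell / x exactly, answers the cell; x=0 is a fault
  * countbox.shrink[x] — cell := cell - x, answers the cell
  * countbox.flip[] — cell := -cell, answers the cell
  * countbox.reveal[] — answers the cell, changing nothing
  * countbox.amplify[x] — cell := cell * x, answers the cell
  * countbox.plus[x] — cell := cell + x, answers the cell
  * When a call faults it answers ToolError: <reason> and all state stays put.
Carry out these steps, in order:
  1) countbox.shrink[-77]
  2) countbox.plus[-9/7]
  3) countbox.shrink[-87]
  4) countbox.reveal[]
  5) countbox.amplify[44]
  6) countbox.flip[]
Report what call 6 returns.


-- 1. countbox.shrink(x: -77) => 77
-- 2. countbox.plus(x: -9/7) => 530/7
-- 3. countbox.shrink(x: -87) => 1139/7
-- 4. countbox.reveal() => 1139/7
-- 5. countbox.amplify(x: 44) => 50116/7
-- 6. countbox.flip() => -50116/7

Answer: -50116/7


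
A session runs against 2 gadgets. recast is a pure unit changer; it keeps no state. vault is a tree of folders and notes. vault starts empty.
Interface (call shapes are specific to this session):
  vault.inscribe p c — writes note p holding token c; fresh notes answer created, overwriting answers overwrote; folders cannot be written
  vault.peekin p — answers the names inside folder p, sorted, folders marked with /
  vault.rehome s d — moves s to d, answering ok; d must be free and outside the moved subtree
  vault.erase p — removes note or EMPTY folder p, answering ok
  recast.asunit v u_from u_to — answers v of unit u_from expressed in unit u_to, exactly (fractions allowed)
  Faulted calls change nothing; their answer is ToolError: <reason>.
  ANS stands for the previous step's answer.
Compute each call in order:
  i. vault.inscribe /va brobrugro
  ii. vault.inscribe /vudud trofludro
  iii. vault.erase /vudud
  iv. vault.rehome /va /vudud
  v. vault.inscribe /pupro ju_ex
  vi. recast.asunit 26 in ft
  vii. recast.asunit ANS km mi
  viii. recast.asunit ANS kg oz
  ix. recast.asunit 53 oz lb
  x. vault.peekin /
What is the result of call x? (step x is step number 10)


→ vault.inscribe(p: /va, c: brobrugro)
← created
→ vault.inscribe(p: /vudud, c: trofludro)
← created
→ vault.erase(p: /vudud)
← ok
→ vault.rehome(s: /va, d: /vudud)
← ok
→ vault.inscribe(p: /pupro, c: ju_ex)
← created
→ recast.asunit(v: 26, u_from: in, u_to: ft)
← 13/6
→ recast.asunit(v: ANS, u_from: km, u_to: mi)
← 203125/150876
→ recast.asunit(v: ANS, u_from: kg, u_to: oz)
← 81250000000000/1710905060403
→ recast.asunit(v: 53, u_from: oz, u_to: lb)
← 53/16
→ vault.peekin(p: /)
← [pupro, vudud]

Answer: [pupro, vudud]


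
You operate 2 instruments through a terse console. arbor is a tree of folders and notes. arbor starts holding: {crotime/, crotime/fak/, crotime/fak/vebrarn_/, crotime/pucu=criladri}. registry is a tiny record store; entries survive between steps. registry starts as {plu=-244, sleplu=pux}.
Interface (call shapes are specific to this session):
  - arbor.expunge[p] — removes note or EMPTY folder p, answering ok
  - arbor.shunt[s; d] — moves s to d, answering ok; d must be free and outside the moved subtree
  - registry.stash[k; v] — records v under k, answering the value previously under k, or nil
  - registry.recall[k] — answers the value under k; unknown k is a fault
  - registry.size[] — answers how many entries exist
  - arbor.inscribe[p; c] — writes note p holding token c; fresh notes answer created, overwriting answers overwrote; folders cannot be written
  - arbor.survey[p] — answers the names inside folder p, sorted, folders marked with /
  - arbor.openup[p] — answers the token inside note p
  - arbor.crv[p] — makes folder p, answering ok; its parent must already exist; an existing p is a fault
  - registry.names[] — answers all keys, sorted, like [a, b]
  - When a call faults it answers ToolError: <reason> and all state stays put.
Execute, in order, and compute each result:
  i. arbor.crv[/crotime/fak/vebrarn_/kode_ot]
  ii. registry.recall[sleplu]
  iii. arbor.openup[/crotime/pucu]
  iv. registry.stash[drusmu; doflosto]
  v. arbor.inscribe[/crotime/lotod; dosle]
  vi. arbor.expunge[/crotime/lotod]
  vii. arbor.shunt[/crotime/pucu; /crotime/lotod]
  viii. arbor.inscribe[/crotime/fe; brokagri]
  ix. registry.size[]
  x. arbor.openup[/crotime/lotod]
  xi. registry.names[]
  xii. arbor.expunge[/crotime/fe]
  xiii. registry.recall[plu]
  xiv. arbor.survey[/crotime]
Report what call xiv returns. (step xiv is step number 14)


Answer: [fak/, lotod]

Derivation:
> arbor.crv p=/crotime/fak/vebrarn_/kode_ot
= ok
> registry.recall k=sleplu
= pux
> arbor.openup p=/crotime/pucu
= criladri
> registry.stash k=drusmu v=doflosto
= nil
> arbor.inscribe p=/crotime/lotod c=dosle
= created
> arbor.expunge p=/crotime/lotod
= ok
> arbor.shunt s=/crotime/pucu d=/crotime/lotod
= ok
> arbor.inscribe p=/crotime/fe c=brokagri
= created
> registry.size
= 3
> arbor.openup p=/crotime/lotod
= criladri
> registry.names
= [drusmu, plu, sleplu]
> arbor.expunge p=/crotime/fe
= ok
> registry.recall k=plu
= -244
> arbor.survey p=/crotime
= [fak/, lotod]


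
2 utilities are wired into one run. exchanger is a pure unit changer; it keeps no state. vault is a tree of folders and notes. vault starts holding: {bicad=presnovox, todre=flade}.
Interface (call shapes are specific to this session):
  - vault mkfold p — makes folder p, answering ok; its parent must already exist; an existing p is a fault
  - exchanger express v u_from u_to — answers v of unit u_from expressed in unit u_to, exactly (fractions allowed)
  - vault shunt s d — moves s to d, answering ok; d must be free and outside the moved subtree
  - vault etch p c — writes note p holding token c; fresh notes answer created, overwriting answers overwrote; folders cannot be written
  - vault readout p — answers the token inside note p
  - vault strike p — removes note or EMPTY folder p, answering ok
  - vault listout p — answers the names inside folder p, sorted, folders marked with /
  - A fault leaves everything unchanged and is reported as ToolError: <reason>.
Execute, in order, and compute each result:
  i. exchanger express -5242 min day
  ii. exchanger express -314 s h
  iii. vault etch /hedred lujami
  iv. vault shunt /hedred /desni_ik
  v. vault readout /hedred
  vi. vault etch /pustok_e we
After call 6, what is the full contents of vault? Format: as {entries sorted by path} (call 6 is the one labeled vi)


Answer: {bicad=presnovox, desni_ik=lujami, pustok_e=we, todre=flade}

Derivation:
# exchanger express(-5242, min, day) -> -2621/720
# exchanger express(-314, s, h) -> -157/1800
# vault etch(/hedred, lujami) -> created
# vault shunt(/hedred, /desni_ik) -> ok
# vault readout(/hedred) -> ToolError: not found
# vault etch(/pustok_e, we) -> created


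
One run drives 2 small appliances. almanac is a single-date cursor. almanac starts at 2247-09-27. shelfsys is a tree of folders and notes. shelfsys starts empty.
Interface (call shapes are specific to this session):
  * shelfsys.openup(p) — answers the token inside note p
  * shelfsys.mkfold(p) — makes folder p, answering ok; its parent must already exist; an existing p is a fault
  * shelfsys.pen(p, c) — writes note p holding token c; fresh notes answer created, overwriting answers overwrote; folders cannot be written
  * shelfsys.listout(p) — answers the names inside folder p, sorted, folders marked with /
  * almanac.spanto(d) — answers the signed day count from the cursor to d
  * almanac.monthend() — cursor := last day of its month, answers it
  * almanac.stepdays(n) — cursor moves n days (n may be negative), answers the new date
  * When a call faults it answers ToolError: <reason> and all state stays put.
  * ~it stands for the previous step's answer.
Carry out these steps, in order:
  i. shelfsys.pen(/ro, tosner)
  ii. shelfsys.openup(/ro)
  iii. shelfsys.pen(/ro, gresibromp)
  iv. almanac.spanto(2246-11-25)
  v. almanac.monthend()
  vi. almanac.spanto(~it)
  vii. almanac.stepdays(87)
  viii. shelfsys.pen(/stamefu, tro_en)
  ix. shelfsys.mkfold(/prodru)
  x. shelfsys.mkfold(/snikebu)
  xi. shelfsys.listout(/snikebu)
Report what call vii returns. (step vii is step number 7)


Answer: 2247-12-26

Derivation:
Calling pen passing p=/ro, c=tosner, giving created.
Then openup passing p=/ro, which returns tosner.
Next I call pen passing p=/ro, c=gresibromp, yielding overwrote.
I use spanto passing d=2246-11-25, → -306.
Then monthend, — result: 2247-09-30.
Next I call spanto passing d=~it, giving 0.
I try stepdays passing n=87, — result: 2247-12-26.
I try pen passing p=/stamefu, c=tro_en, which returns created.
Next I call mkfold passing p=/prodru, which returns ok.
I try mkfold passing p=/snikebu, which returns ok.
Then listout passing p=/snikebu: [].


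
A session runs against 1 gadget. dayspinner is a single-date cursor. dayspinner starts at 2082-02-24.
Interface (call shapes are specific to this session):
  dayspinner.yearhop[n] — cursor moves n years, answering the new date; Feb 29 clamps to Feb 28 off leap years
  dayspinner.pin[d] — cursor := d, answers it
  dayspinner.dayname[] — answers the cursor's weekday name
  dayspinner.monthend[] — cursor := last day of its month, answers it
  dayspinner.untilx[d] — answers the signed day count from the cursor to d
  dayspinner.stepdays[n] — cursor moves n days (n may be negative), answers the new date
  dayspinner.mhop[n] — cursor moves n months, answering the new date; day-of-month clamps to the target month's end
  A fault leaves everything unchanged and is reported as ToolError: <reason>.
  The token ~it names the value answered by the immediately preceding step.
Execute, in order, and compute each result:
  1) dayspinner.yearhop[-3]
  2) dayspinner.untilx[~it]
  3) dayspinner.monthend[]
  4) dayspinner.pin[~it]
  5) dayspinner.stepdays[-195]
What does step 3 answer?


Answer: 2079-02-28

Derivation:
Using dayspinner.yearhop with n→-3, giving 2079-02-24.
I try dayspinner.untilx with d→~it, yielding 0.
Then dayspinner.monthend(), yielding 2079-02-28.
Calling dayspinner.pin with d→~it, giving 2079-02-28.
Using dayspinner.stepdays with n→-195, and see 2078-08-17.


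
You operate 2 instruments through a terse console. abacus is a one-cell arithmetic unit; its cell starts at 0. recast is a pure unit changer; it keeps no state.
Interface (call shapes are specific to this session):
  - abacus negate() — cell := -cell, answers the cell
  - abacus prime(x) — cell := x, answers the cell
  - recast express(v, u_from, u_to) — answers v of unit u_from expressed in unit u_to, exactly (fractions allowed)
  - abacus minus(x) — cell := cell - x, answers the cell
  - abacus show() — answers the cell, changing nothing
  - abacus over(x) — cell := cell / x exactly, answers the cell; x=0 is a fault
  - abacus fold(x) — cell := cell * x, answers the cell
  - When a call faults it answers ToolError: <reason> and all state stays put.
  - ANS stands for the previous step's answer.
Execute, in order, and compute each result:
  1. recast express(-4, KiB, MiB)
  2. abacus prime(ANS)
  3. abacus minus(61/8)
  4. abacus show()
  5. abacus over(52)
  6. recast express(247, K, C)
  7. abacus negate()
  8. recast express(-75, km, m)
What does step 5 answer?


I run recast express passing v→-4, u_from→KiB, u_to→MiB, giving -1/256.
Using abacus prime passing x→ANS, yielding -1/256.
Then abacus minus passing x→61/8, and see -1953/256.
I invoke abacus show(): -1953/256.
I use abacus over passing x→52, — result: -1953/13312.
I run recast express passing v→247, u_from→K, u_to→C, and observe -523/20.
Using abacus negate(), which returns 1953/13312.
I run recast express passing v→-75, u_from→km, u_to→m, and see -75000.

Answer: -1953/13312


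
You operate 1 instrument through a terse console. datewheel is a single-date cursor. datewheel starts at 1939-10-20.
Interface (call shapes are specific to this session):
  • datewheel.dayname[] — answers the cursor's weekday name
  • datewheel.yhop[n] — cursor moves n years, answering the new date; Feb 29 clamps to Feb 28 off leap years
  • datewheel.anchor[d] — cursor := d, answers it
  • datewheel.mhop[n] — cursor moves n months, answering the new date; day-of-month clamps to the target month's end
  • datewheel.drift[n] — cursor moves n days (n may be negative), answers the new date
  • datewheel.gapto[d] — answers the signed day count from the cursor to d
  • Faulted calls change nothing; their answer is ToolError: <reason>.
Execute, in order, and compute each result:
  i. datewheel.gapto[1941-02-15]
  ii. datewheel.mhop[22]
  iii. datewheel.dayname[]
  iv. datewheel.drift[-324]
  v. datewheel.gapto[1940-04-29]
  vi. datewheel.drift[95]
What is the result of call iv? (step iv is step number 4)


Do: datewheel.gapto[d: 1941-02-15]
See: 484
Do: datewheel.mhop[n: 22]
See: 1941-08-20
Do: datewheel.dayname[]
See: Wednesday
Do: datewheel.drift[n: -324]
See: 1940-09-30
Do: datewheel.gapto[d: 1940-04-29]
See: -154
Do: datewheel.drift[n: 95]
See: 1941-01-03

Answer: 1940-09-30


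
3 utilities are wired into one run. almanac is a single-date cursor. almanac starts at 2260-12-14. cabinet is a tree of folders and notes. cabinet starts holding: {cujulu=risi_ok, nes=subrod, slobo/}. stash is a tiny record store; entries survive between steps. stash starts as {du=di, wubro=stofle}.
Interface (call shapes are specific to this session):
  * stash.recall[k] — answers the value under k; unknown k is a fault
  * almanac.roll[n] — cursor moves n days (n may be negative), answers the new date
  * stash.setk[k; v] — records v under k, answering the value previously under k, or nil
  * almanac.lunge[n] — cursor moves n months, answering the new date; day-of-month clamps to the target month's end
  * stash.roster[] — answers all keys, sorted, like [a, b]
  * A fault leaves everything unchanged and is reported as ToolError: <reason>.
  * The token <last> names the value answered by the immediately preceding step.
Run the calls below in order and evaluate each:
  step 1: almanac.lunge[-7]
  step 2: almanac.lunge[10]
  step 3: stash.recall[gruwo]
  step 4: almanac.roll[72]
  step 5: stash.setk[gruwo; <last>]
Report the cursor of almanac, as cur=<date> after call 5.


Answer: cur=2261-05-25

Derivation:
% almanac.lunge n='-7'
= 2260-05-14
% almanac.lunge n='10'
= 2261-03-14
% stash.recall k='gruwo'
= ToolError: no such key gruwo
% almanac.roll n='72'
= 2261-05-25
% stash.setk k='gruwo' v='<last>'
= nil


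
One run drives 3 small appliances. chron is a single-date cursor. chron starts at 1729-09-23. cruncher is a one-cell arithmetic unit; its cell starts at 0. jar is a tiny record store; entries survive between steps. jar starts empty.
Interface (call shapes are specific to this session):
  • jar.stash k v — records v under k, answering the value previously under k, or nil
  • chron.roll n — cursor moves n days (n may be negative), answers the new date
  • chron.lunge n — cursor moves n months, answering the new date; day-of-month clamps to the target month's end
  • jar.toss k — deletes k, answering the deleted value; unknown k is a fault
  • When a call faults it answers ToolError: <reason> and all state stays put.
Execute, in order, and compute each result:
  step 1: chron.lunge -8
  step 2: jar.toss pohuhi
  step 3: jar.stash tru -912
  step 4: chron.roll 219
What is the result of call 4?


Answer: 1729-08-30

Derivation:
$ chron.lunge n: -8
  1729-01-23
$ jar.toss k: pohuhi
  ToolError: no such key pohuhi
$ jar.stash k: tru v: -912
  nil
$ chron.roll n: 219
  1729-08-30


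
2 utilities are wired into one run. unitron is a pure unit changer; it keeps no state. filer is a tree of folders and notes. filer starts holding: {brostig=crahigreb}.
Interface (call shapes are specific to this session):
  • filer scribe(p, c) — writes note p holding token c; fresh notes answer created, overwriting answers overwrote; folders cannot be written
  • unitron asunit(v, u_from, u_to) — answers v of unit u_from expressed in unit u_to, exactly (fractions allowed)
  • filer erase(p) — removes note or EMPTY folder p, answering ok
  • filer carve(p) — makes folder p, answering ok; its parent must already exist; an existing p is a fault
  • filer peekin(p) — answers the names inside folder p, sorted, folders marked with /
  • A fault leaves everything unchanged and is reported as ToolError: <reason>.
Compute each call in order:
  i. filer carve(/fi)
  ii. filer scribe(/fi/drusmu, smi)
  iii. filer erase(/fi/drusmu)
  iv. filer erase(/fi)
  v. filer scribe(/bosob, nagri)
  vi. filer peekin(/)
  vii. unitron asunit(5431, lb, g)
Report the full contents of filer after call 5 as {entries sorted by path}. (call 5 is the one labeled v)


Do: filer carve[p: /fi]
See: ok
Do: filer scribe[p: /fi/drusmu; c: smi]
See: created
Do: filer erase[p: /fi/drusmu]
See: ok
Do: filer erase[p: /fi]
See: ok
Do: filer scribe[p: /bosob; c: nagri]
See: created
Do: filer peekin[p: /]
See: [bosob, brostig]
Do: unitron asunit[v: 5431; u_from: lb; u_to: g]
See: 246346016147/100000

Answer: {bosob=nagri, brostig=crahigreb}


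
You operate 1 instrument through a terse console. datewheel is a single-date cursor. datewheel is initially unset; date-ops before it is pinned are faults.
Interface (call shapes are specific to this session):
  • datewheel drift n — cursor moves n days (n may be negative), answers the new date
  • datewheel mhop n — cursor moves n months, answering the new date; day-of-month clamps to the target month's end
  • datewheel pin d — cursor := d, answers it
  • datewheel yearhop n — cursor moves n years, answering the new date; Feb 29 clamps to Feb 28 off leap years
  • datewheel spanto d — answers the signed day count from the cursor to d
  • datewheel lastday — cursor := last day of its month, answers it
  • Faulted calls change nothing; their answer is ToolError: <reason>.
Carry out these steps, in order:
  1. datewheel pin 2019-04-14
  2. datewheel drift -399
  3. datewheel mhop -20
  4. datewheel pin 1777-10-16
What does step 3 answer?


→ datewheel pin(2019-04-14)
← 2019-04-14
→ datewheel drift(-399)
← 2018-03-11
→ datewheel mhop(-20)
← 2016-07-11
→ datewheel pin(1777-10-16)
← 1777-10-16

Answer: 2016-07-11


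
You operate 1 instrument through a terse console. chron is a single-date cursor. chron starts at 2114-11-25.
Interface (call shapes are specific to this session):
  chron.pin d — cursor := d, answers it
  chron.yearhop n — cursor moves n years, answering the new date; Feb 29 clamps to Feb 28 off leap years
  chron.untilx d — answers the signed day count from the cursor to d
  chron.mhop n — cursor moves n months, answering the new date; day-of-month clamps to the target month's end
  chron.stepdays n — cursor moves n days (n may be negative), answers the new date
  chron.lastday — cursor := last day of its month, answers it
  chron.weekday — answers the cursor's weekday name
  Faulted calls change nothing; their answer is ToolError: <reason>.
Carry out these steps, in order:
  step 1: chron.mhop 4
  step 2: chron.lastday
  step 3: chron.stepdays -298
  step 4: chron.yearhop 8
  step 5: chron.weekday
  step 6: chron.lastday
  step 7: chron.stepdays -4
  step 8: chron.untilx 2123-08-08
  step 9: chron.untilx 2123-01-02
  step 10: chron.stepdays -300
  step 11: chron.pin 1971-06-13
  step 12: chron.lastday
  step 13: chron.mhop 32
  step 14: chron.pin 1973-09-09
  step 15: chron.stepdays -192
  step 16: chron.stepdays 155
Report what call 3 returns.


[in] chron.mhop n→4
:: 2115-03-25
[in] chron.lastday
:: 2115-03-31
[in] chron.stepdays n→-298
:: 2114-06-06
[in] chron.yearhop n→8
:: 2122-06-06
[in] chron.weekday
:: Saturday
[in] chron.lastday
:: 2122-06-30
[in] chron.stepdays n→-4
:: 2122-06-26
[in] chron.untilx d→2123-08-08
:: 408
[in] chron.untilx d→2123-01-02
:: 190
[in] chron.stepdays n→-300
:: 2121-08-30
[in] chron.pin d→1971-06-13
:: 1971-06-13
[in] chron.lastday
:: 1971-06-30
[in] chron.mhop n→32
:: 1974-02-28
[in] chron.pin d→1973-09-09
:: 1973-09-09
[in] chron.stepdays n→-192
:: 1973-03-01
[in] chron.stepdays n→155
:: 1973-08-03

Answer: 2114-06-06


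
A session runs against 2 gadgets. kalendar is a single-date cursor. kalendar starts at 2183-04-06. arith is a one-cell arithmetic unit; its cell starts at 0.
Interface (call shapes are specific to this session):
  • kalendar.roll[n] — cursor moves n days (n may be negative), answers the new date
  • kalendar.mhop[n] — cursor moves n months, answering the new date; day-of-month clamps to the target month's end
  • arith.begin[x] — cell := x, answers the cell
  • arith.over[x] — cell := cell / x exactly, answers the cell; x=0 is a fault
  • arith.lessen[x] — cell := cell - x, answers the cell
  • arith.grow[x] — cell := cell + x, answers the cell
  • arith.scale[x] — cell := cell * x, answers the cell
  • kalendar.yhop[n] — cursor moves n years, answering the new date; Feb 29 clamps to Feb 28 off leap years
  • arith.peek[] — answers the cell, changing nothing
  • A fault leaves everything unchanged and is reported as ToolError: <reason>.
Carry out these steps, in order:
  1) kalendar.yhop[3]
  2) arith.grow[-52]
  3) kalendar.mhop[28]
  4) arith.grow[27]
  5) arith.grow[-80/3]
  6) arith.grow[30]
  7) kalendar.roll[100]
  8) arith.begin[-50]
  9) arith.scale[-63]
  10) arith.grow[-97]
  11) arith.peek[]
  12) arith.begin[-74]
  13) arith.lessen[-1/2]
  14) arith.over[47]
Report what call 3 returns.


Answer: 2188-08-06

Derivation:
Act: kalendar.yhop[n=3]
Obs: 2186-04-06
Act: arith.grow[x=-52]
Obs: -52
Act: kalendar.mhop[n=28]
Obs: 2188-08-06
Act: arith.grow[x=27]
Obs: -25
Act: arith.grow[x=-80/3]
Obs: -155/3
Act: arith.grow[x=30]
Obs: -65/3
Act: kalendar.roll[n=100]
Obs: 2188-11-14
Act: arith.begin[x=-50]
Obs: -50
Act: arith.scale[x=-63]
Obs: 3150
Act: arith.grow[x=-97]
Obs: 3053
Act: arith.peek[]
Obs: 3053
Act: arith.begin[x=-74]
Obs: -74
Act: arith.lessen[x=-1/2]
Obs: -147/2
Act: arith.over[x=47]
Obs: -147/94


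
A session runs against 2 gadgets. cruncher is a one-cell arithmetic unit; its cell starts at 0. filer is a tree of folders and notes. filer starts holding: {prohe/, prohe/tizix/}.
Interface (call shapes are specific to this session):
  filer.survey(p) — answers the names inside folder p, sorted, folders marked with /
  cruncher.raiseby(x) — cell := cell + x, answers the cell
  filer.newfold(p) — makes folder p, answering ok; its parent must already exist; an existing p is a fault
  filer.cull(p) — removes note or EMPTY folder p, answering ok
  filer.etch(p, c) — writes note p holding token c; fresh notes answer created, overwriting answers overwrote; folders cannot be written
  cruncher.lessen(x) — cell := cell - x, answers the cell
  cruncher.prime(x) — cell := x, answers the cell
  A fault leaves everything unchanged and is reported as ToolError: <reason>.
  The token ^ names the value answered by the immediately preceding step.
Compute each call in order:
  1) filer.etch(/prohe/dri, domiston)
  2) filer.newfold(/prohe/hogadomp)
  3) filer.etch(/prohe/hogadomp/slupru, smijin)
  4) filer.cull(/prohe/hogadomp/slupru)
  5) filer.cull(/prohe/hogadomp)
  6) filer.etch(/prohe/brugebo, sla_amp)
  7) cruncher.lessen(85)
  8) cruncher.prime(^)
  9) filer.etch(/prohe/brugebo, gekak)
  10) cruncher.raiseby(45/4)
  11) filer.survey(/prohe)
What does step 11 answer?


CALL filer.etch[p=/prohe/dri; c=domiston]
RET  created
CALL filer.newfold[p=/prohe/hogadomp]
RET  ok
CALL filer.etch[p=/prohe/hogadomp/slupru; c=smijin]
RET  created
CALL filer.cull[p=/prohe/hogadomp/slupru]
RET  ok
CALL filer.cull[p=/prohe/hogadomp]
RET  ok
CALL filer.etch[p=/prohe/brugebo; c=sla_amp]
RET  created
CALL cruncher.lessen[x=85]
RET  -85
CALL cruncher.prime[x=^]
RET  -85
CALL filer.etch[p=/prohe/brugebo; c=gekak]
RET  overwrote
CALL cruncher.raiseby[x=45/4]
RET  -295/4
CALL filer.survey[p=/prohe]
RET  [brugebo, dri, tizix/]

Answer: [brugebo, dri, tizix/]


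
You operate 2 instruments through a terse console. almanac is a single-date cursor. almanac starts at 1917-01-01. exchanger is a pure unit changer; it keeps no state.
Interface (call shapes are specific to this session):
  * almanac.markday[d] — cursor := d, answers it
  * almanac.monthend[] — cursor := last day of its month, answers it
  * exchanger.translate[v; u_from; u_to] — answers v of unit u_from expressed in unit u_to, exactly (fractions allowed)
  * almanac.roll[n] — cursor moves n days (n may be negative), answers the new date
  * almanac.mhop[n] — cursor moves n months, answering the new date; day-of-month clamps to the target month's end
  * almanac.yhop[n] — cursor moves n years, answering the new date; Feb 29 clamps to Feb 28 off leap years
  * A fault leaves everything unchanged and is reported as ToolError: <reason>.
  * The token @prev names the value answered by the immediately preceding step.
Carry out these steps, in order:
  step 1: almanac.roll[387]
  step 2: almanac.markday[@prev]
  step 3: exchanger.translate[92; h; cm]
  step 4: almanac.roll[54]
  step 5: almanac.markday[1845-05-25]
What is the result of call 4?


Answer: 1918-03-18

Derivation:
Act: roll[387]
Obs: 1918-01-23
Act: markday[@prev]
Obs: 1918-01-23
Act: translate[92; h; cm]
Obs: ToolError: incompatible units
Act: roll[54]
Obs: 1918-03-18
Act: markday[1845-05-25]
Obs: 1845-05-25


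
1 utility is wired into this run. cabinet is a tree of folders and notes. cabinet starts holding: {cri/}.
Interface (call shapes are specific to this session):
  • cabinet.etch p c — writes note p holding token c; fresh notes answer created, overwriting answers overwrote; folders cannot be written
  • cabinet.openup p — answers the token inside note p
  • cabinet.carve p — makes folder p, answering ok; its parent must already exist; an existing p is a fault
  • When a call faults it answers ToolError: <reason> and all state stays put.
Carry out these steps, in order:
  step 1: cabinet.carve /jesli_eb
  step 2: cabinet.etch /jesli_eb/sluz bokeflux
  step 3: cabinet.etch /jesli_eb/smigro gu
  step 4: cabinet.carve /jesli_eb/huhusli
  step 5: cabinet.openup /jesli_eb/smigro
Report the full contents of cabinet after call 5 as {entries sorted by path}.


Answer: {cri/, jesli_eb/, jesli_eb/huhusli/, jesli_eb/sluz=bokeflux, jesli_eb/smigro=gu}

Derivation:
> cabinet.carve p: /jesli_eb
= ok
> cabinet.etch p: /jesli_eb/sluz c: bokeflux
= created
> cabinet.etch p: /jesli_eb/smigro c: gu
= created
> cabinet.carve p: /jesli_eb/huhusli
= ok
> cabinet.openup p: /jesli_eb/smigro
= gu


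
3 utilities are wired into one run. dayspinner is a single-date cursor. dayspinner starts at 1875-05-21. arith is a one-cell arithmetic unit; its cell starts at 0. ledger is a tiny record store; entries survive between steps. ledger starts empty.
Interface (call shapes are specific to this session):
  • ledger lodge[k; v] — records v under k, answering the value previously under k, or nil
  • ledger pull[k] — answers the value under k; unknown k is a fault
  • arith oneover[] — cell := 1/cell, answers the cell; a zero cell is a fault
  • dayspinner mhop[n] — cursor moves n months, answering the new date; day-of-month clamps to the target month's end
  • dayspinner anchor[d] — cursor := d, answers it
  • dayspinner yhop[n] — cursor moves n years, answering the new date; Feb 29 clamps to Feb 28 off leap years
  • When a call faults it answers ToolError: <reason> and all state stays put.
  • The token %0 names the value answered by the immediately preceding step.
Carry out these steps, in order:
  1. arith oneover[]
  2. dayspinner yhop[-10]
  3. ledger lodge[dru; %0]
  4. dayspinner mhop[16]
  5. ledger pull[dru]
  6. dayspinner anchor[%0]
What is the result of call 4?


>> arith oneover()
<< ToolError: reciprocal of zero
>> dayspinner yhop(n='-10')
<< 1865-05-21
>> ledger lodge(k='dru', v='%0')
<< nil
>> dayspinner mhop(n='16')
<< 1866-09-21
>> ledger pull(k='dru')
<< 1865-05-21
>> dayspinner anchor(d='%0')
<< 1865-05-21

Answer: 1866-09-21


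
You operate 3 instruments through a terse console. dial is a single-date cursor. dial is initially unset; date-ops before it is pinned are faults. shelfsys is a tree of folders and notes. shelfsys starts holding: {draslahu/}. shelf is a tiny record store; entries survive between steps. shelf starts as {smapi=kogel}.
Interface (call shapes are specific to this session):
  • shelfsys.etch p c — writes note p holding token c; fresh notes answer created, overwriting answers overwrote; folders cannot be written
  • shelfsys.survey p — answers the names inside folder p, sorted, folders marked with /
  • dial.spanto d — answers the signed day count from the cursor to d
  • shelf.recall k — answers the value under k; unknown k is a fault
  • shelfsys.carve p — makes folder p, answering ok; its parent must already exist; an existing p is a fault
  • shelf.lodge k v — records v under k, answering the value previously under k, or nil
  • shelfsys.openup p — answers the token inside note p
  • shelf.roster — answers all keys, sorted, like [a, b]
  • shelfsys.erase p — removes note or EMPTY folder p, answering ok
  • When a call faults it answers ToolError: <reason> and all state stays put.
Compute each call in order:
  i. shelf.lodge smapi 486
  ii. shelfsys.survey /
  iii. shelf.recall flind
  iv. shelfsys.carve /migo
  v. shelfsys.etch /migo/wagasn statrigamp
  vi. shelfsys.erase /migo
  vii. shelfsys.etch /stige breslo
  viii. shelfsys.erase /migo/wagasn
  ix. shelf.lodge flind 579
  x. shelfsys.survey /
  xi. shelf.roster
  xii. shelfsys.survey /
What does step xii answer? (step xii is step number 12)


% shelf.lodge(smapi, 486) -> kogel
% shelfsys.survey(/) -> [draslahu/]
% shelf.recall(flind) -> ToolError: no such key flind
% shelfsys.carve(/migo) -> ok
% shelfsys.etch(/migo/wagasn, statrigamp) -> created
% shelfsys.erase(/migo) -> ToolError: not empty
% shelfsys.etch(/stige, breslo) -> created
% shelfsys.erase(/migo/wagasn) -> ok
% shelf.lodge(flind, 579) -> nil
% shelfsys.survey(/) -> [draslahu/, migo/, stige]
% shelf.roster() -> [flind, smapi]
% shelfsys.survey(/) -> [draslahu/, migo/, stige]

Answer: [draslahu/, migo/, stige]


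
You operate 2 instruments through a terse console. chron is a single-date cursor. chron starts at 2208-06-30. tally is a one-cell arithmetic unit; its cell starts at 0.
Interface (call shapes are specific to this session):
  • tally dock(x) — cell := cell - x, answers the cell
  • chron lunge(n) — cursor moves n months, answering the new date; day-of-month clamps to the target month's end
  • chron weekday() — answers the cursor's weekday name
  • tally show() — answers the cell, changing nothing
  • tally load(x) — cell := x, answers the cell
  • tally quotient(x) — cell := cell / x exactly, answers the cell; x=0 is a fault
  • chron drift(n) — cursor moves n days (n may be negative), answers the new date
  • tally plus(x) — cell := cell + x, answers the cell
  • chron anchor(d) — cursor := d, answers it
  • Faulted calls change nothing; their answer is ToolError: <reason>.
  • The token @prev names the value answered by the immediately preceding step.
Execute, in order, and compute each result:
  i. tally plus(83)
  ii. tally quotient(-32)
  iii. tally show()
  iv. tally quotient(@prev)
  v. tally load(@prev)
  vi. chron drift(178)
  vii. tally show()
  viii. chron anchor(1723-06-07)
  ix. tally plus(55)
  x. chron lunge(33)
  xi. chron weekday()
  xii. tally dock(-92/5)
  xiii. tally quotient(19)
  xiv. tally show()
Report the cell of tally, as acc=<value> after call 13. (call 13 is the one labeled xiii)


Answer: acc=372/95

Derivation:
> tally plus x→83
:: 83
> tally quotient x→-32
:: -83/32
> tally show
:: -83/32
> tally quotient x→@prev
:: 1
> tally load x→@prev
:: 1
> chron drift n→178
:: 2208-12-25
> tally show
:: 1
> chron anchor d→1723-06-07
:: 1723-06-07
> tally plus x→55
:: 56
> chron lunge n→33
:: 1726-03-07
> chron weekday
:: Thursday
> tally dock x→-92/5
:: 372/5
> tally quotient x→19
:: 372/95
> tally show
:: 372/95


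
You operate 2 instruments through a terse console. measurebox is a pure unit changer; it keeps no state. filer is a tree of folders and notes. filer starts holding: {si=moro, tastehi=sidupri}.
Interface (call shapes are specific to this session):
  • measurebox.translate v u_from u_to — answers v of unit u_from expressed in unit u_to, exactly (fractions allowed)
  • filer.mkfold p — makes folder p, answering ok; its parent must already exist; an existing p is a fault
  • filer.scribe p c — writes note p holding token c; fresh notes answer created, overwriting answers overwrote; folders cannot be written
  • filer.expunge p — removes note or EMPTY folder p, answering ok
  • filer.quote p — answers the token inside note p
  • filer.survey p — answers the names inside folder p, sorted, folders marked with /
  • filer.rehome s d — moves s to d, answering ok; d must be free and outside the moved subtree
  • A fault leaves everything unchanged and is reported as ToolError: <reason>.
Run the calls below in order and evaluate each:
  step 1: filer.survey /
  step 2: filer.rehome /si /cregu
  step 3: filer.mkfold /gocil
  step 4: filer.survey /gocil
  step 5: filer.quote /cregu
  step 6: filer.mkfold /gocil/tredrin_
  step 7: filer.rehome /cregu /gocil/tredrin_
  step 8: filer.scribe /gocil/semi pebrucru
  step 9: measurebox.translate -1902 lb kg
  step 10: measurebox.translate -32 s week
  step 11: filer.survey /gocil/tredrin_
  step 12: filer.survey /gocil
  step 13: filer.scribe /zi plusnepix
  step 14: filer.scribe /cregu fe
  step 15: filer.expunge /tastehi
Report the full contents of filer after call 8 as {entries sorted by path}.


·→ filer.survey(/)
·← [si, tastehi]
·→ filer.rehome(/si, /cregu)
·← ok
·→ filer.mkfold(/gocil)
·← ok
·→ filer.survey(/gocil)
·← []
·→ filer.quote(/cregu)
·← moro
·→ filer.mkfold(/gocil/tredrin_)
·← ok
·→ filer.rehome(/cregu, /gocil/tredrin_)
·← ToolError: exists
·→ filer.scribe(/gocil/semi, pebrucru)
·← created
·→ measurebox.translate(-1902, lb, kg)
·← -43136634387/50000000
·→ measurebox.translate(-32, s, week)
·← -1/18900
·→ filer.survey(/gocil/tredrin_)
·← []
·→ filer.survey(/gocil)
·← [semi, tredrin_/]
·→ filer.scribe(/zi, plusnepix)
·← created
·→ filer.scribe(/cregu, fe)
·← overwrote
·→ filer.expunge(/tastehi)
·← ok

Answer: {cregu=moro, gocil/, gocil/semi=pebrucru, gocil/tredrin_/, tastehi=sidupri}
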